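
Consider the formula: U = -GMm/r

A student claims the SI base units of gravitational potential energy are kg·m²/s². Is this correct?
Units of each symbol in U = -GMm/r:
  G (gravitational constant): m³/(kg·s²)
  M (mass): kg
  m (mass): kg
  r (distance): m  → in the denominator, contributes 1/m
  The minus sign does not affect the units.

Multiplying the contributions: [m³/(kg·s²)] · [kg] · [kg] · [1/m]
Adding exponents of each base unit: kg: 1, m: 2, s: -2
SI base units of gravitational potential energy: kg·m²/s²

The claimed units kg·m²/s² match the derived units, so the claim is correct.

Answer: Yes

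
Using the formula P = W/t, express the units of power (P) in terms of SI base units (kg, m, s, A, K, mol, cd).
Units of each symbol in P = W/t:
  W (work): kg·m²/s²
  t (time): s  → in the denominator, contributes 1/s

Multiplying the contributions: [kg·m²/s²] · [1/s]
Adding exponents of each base unit: kg: 1, m: 2, s: -3
SI base units of power: kg·m²/s³

Answer: kg·m²/s³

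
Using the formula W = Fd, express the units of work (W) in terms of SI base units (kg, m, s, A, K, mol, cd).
Units of each symbol in W = Fd:
  F (force): kg·m/s²
  d (displacement): m

Multiplying the contributions: [kg·m/s²] · [m]
Adding exponents of each base unit: kg: 1, m: 2, s: -2
SI base units of work: kg·m²/s²

Answer: kg·m²/s²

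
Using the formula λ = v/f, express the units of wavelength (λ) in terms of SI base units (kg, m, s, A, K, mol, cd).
Units of each symbol in λ = v/f:
  v (wave speed): m/s
  f (frequency): 1/s  → in the denominator, contributes s

Multiplying the contributions: [m/s] · [s]
Adding exponents of each base unit: m: 1
SI base units of wavelength: m

Answer: m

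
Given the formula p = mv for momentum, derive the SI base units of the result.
Units of each symbol in p = mv:
  m (mass): kg
  v (velocity): m/s

Multiplying the contributions: [kg] · [m/s]
Adding exponents of each base unit: kg: 1, m: 1, s: -1
SI base units of momentum: kg·m/s

Answer: kg·m/s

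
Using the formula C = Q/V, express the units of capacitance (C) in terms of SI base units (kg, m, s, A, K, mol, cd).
Units of each symbol in C = Q/V:
  Q (charge, in coulombs): s·A
  V (voltage, in volts): kg·m²/(s³·A)  → in the denominator, contributes s³·A/(kg·m²)

Multiplying the contributions: [s·A] · [s³·A/(kg·m²)]
Adding exponents of each base unit: kg: -1, m: -2, s: 4, A: 2
SI base units of capacitance: s⁴·A²/(kg·m²)

Answer: s⁴·A²/(kg·m²)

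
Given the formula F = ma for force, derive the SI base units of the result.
Units of each symbol in F = ma:
  m (mass): kg
  a (acceleration): m/s²

Multiplying the contributions: [kg] · [m/s²]
Adding exponents of each base unit: kg: 1, m: 1, s: -2
SI base units of force: kg·m/s²

Answer: kg·m/s²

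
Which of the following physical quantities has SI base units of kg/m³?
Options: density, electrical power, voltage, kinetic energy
Checking the SI base units of each option:
  density (ρ = m/V): kg/m³  ✓ matches
  electrical power (P = IV): kg·m²/s³  ✗
  voltage (V = IR): kg·m²/(s³·A)  ✗
  kinetic energy (E = ½mv²): kg·m²/s²  ✗

Only density has units kg/m³.

Answer: density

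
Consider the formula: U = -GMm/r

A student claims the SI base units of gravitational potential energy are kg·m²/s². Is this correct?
Units of each symbol in U = -GMm/r:
  G (gravitational constant): m³/(kg·s²)
  M (mass): kg
  m (mass): kg
  r (distance): m  → in the denominator, contributes 1/m
  The minus sign does not affect the units.

Multiplying the contributions: [m³/(kg·s²)] · [kg] · [kg] · [1/m]
Adding exponents of each base unit: kg: 1, m: 2, s: -2
SI base units of gravitational potential energy: kg·m²/s²

The claimed units kg·m²/s² match the derived units, so the claim is correct.

Answer: Yes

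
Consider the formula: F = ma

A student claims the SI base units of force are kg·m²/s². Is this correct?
Units of each symbol in F = ma:
  m (mass): kg
  a (acceleration): m/s²

Multiplying the contributions: [kg] · [m/s²]
Adding exponents of each base unit: kg: 1, m: 1, s: -2
SI base units of force: kg·m/s²

The claimed units kg·m²/s² (exponents kg: 1, m: 2, s: -2) do not match the derived units kg·m/s² (exponents kg: 1, m: 1, s: -2), so the claim is incorrect.

Answer: No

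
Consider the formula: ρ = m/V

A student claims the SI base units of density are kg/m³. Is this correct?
Units of each symbol in ρ = m/V:
  m (mass): kg
  V (volume): m³  → in the denominator, contributes 1/m³

Multiplying the contributions: [kg] · [1/m³]
Adding exponents of each base unit: kg: 1, m: -3
SI base units of density: kg/m³

The claimed units kg/m³ match the derived units, so the claim is correct.

Answer: Yes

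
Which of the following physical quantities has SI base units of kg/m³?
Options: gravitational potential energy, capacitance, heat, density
Checking the SI base units of each option:
  gravitational potential energy (U = -GMm/r): kg·m²/s²  ✗
  capacitance (C = Q/V): s⁴·A²/(kg·m²)  ✗
  heat (Q = mcΔT): kg·m²/s²  ✗
  density (ρ = m/V): kg/m³  ✓ matches

Only density has units kg/m³.

Answer: density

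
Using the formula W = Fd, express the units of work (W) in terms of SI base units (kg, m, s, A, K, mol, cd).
Units of each symbol in W = Fd:
  F (force): kg·m/s²
  d (displacement): m

Multiplying the contributions: [kg·m/s²] · [m]
Adding exponents of each base unit: kg: 1, m: 2, s: -2
SI base units of work: kg·m²/s²

Answer: kg·m²/s²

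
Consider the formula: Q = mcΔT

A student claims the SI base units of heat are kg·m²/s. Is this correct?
Units of each symbol in Q = mcΔT:
  m (mass): kg
  c (specific heat capacity, in J/(kg·K)): m²/(s²·K)
  ΔT (temperature change): K

Multiplying the contributions: [kg] · [m²/(s²·K)] · [K]
Adding exponents of each base unit: kg: 1, m: 2, s: -2
SI base units of heat: kg·m²/s²

The claimed units kg·m²/s (exponents kg: 1, m: 2, s: -1) do not match the derived units kg·m²/s² (exponents kg: 1, m: 2, s: -2), so the claim is incorrect.

Answer: No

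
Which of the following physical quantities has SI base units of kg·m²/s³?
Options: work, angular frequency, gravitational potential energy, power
Checking the SI base units of each option:
  work (W = Fd): kg·m²/s²  ✗
  angular frequency (ω = 2πf): 1/s  ✗
  gravitational potential energy (U = -GMm/r): kg·m²/s²  ✗
  power (P = W/t): kg·m²/s³  ✓ matches

Only power has units kg·m²/s³.

Answer: power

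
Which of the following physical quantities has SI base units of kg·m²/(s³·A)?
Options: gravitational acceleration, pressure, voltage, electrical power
Checking the SI base units of each option:
  gravitational acceleration (g = GM/r²): m/s²  ✗
  pressure (P = F/A): kg/(m·s²)  ✗
  voltage (V = IR): kg·m²/(s³·A)  ✓ matches
  electrical power (P = IV): kg·m²/s³  ✗

Only voltage has units kg·m²/(s³·A).

Answer: voltage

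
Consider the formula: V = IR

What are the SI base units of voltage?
Units of each symbol in V = IR:
  I (current): A
  R (resistance, in ohms): kg·m²/(s³·A²)

Multiplying the contributions: [A] · [kg·m²/(s³·A²)]
Adding exponents of each base unit: kg: 1, m: 2, s: -3, A: -1
SI base units of voltage: kg·m²/(s³·A)

Answer: kg·m²/(s³·A)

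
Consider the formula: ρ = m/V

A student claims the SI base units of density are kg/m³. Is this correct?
Units of each symbol in ρ = m/V:
  m (mass): kg
  V (volume): m³  → in the denominator, contributes 1/m³

Multiplying the contributions: [kg] · [1/m³]
Adding exponents of each base unit: kg: 1, m: -3
SI base units of density: kg/m³

The claimed units kg/m³ match the derived units, so the claim is correct.

Answer: Yes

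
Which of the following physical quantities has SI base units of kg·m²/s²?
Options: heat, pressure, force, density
Checking the SI base units of each option:
  heat (Q = mcΔT): kg·m²/s²  ✓ matches
  pressure (P = F/A): kg/(m·s²)  ✗
  force (F = ma): kg·m/s²  ✗
  density (ρ = m/V): kg/m³  ✗

Only heat has units kg·m²/s².

Answer: heat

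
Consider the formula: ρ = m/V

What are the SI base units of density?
Units of each symbol in ρ = m/V:
  m (mass): kg
  V (volume): m³  → in the denominator, contributes 1/m³

Multiplying the contributions: [kg] · [1/m³]
Adding exponents of each base unit: kg: 1, m: -3
SI base units of density: kg/m³

Answer: kg/m³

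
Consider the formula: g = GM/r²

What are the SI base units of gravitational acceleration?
Units of each symbol in g = GM/r²:
  G (gravitational constant): m³/(kg·s²)
  M (mass): kg
  r (distance): m  → to the power 2 in the denominator, contributes 1/m²

Multiplying the contributions: [m³/(kg·s²)] · [kg] · [1/m²]
Adding exponents of each base unit: m: 1, s: -2
SI base units of gravitational acceleration: m/s²

Answer: m/s²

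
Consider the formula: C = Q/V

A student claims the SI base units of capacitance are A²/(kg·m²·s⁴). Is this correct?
Units of each symbol in C = Q/V:
  Q (charge, in coulombs): s·A
  V (voltage, in volts): kg·m²/(s³·A)  → in the denominator, contributes s³·A/(kg·m²)

Multiplying the contributions: [s·A] · [s³·A/(kg·m²)]
Adding exponents of each base unit: kg: -1, m: -2, s: 4, A: 2
SI base units of capacitance: s⁴·A²/(kg·m²)

The claimed units A²/(kg·m²·s⁴) (exponents kg: -1, m: -2, s: -4, A: 2) do not match the derived units s⁴·A²/(kg·m²) (exponents kg: -1, m: -2, s: 4, A: 2), so the claim is incorrect.

Answer: No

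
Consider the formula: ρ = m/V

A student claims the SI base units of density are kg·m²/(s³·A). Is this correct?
Units of each symbol in ρ = m/V:
  m (mass): kg
  V (volume): m³  → in the denominator, contributes 1/m³

Multiplying the contributions: [kg] · [1/m³]
Adding exponents of each base unit: kg: 1, m: -3
SI base units of density: kg/m³

The claimed units kg·m²/(s³·A) (exponents kg: 1, m: 2, s: -3, A: -1) do not match the derived units kg/m³ (exponents kg: 1, m: -3), so the claim is incorrect.

Answer: No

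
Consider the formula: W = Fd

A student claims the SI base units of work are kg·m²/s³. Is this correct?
Units of each symbol in W = Fd:
  F (force): kg·m/s²
  d (displacement): m

Multiplying the contributions: [kg·m/s²] · [m]
Adding exponents of each base unit: kg: 1, m: 2, s: -2
SI base units of work: kg·m²/s²

The claimed units kg·m²/s³ (exponents kg: 1, m: 2, s: -3) do not match the derived units kg·m²/s² (exponents kg: 1, m: 2, s: -2), so the claim is incorrect.

Answer: No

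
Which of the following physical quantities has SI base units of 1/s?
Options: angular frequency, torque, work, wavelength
Checking the SI base units of each option:
  angular frequency (ω = 2πf): 1/s  ✓ matches
  torque (τ = Fr): kg·m²/s²  ✗
  work (W = Fd): kg·m²/s²  ✗
  wavelength (λ = v/f): m  ✗

Only angular frequency has units 1/s.

Answer: angular frequency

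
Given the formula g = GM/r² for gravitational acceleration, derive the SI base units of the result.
Units of each symbol in g = GM/r²:
  G (gravitational constant): m³/(kg·s²)
  M (mass): kg
  r (distance): m  → to the power 2 in the denominator, contributes 1/m²

Multiplying the contributions: [m³/(kg·s²)] · [kg] · [1/m²]
Adding exponents of each base unit: m: 1, s: -2
SI base units of gravitational acceleration: m/s²

Answer: m/s²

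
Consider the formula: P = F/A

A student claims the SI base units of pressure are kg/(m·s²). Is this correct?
Units of each symbol in P = F/A:
  F (force): kg·m/s²
  A (area): m²  → in the denominator, contributes 1/m²

Multiplying the contributions: [kg·m/s²] · [1/m²]
Adding exponents of each base unit: kg: 1, m: -1, s: -2
SI base units of pressure: kg/(m·s²)

The claimed units kg/(m·s²) match the derived units, so the claim is correct.

Answer: Yes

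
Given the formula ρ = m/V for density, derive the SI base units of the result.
Units of each symbol in ρ = m/V:
  m (mass): kg
  V (volume): m³  → in the denominator, contributes 1/m³

Multiplying the contributions: [kg] · [1/m³]
Adding exponents of each base unit: kg: 1, m: -3
SI base units of density: kg/m³

Answer: kg/m³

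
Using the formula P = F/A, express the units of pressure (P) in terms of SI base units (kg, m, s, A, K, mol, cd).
Units of each symbol in P = F/A:
  F (force): kg·m/s²
  A (area): m²  → in the denominator, contributes 1/m²

Multiplying the contributions: [kg·m/s²] · [1/m²]
Adding exponents of each base unit: kg: 1, m: -1, s: -2
SI base units of pressure: kg/(m·s²)

Answer: kg/(m·s²)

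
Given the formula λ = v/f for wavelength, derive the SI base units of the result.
Units of each symbol in λ = v/f:
  v (wave speed): m/s
  f (frequency): 1/s  → in the denominator, contributes s

Multiplying the contributions: [m/s] · [s]
Adding exponents of each base unit: m: 1
SI base units of wavelength: m

Answer: m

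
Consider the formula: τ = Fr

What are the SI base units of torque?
Units of each symbol in τ = Fr:
  F (force): kg·m/s²
  r (lever arm): m

Multiplying the contributions: [kg·m/s²] · [m]
Adding exponents of each base unit: kg: 1, m: 2, s: -2
SI base units of torque: kg·m²/s²

Answer: kg·m²/s²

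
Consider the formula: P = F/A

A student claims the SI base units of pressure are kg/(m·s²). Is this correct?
Units of each symbol in P = F/A:
  F (force): kg·m/s²
  A (area): m²  → in the denominator, contributes 1/m²

Multiplying the contributions: [kg·m/s²] · [1/m²]
Adding exponents of each base unit: kg: 1, m: -1, s: -2
SI base units of pressure: kg/(m·s²)

The claimed units kg/(m·s²) match the derived units, so the claim is correct.

Answer: Yes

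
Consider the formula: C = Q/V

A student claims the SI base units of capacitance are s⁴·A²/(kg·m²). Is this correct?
Units of each symbol in C = Q/V:
  Q (charge, in coulombs): s·A
  V (voltage, in volts): kg·m²/(s³·A)  → in the denominator, contributes s³·A/(kg·m²)

Multiplying the contributions: [s·A] · [s³·A/(kg·m²)]
Adding exponents of each base unit: kg: -1, m: -2, s: 4, A: 2
SI base units of capacitance: s⁴·A²/(kg·m²)

The claimed units s⁴·A²/(kg·m²) match the derived units, so the claim is correct.

Answer: Yes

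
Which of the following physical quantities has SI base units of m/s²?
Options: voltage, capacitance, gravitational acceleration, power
Checking the SI base units of each option:
  voltage (V = IR): kg·m²/(s³·A)  ✗
  capacitance (C = Q/V): s⁴·A²/(kg·m²)  ✗
  gravitational acceleration (g = GM/r²): m/s²  ✓ matches
  power (P = W/t): kg·m²/s³  ✗

Only gravitational acceleration has units m/s².

Answer: gravitational acceleration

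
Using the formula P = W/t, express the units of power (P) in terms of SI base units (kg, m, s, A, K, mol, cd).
Units of each symbol in P = W/t:
  W (work): kg·m²/s²
  t (time): s  → in the denominator, contributes 1/s

Multiplying the contributions: [kg·m²/s²] · [1/s]
Adding exponents of each base unit: kg: 1, m: 2, s: -3
SI base units of power: kg·m²/s³

Answer: kg·m²/s³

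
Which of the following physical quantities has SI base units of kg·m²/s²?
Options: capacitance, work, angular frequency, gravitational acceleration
Checking the SI base units of each option:
  capacitance (C = Q/V): s⁴·A²/(kg·m²)  ✗
  work (W = Fd): kg·m²/s²  ✓ matches
  angular frequency (ω = 2πf): 1/s  ✗
  gravitational acceleration (g = GM/r²): m/s²  ✗

Only work has units kg·m²/s².

Answer: work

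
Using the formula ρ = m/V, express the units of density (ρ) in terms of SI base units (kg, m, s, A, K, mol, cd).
Units of each symbol in ρ = m/V:
  m (mass): kg
  V (volume): m³  → in the denominator, contributes 1/m³

Multiplying the contributions: [kg] · [1/m³]
Adding exponents of each base unit: kg: 1, m: -3
SI base units of density: kg/m³

Answer: kg/m³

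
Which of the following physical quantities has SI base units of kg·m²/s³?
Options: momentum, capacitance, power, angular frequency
Checking the SI base units of each option:
  momentum (p = mv): kg·m/s  ✗
  capacitance (C = Q/V): s⁴·A²/(kg·m²)  ✗
  power (P = W/t): kg·m²/s³  ✓ matches
  angular frequency (ω = 2πf): 1/s  ✗

Only power has units kg·m²/s³.

Answer: power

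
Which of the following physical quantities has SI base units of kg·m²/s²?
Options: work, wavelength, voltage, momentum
Checking the SI base units of each option:
  work (W = Fd): kg·m²/s²  ✓ matches
  wavelength (λ = v/f): m  ✗
  voltage (V = IR): kg·m²/(s³·A)  ✗
  momentum (p = mv): kg·m/s  ✗

Only work has units kg·m²/s².

Answer: work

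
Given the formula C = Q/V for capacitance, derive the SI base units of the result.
Units of each symbol in C = Q/V:
  Q (charge, in coulombs): s·A
  V (voltage, in volts): kg·m²/(s³·A)  → in the denominator, contributes s³·A/(kg·m²)

Multiplying the contributions: [s·A] · [s³·A/(kg·m²)]
Adding exponents of each base unit: kg: -1, m: -2, s: 4, A: 2
SI base units of capacitance: s⁴·A²/(kg·m²)

Answer: s⁴·A²/(kg·m²)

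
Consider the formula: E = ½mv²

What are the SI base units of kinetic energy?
Units of each symbol in E = ½mv²:
  m (mass): kg
  v (speed): m/s  → to the power 2, contributes m²/s²
  The factor ½ is dimensionless.

Multiplying the contributions: [kg] · [m²/s²]
Adding exponents of each base unit: kg: 1, m: 2, s: -2
SI base units of kinetic energy: kg·m²/s²

Answer: kg·m²/s²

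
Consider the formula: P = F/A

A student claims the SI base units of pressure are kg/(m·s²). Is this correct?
Units of each symbol in P = F/A:
  F (force): kg·m/s²
  A (area): m²  → in the denominator, contributes 1/m²

Multiplying the contributions: [kg·m/s²] · [1/m²]
Adding exponents of each base unit: kg: 1, m: -1, s: -2
SI base units of pressure: kg/(m·s²)

The claimed units kg/(m·s²) match the derived units, so the claim is correct.

Answer: Yes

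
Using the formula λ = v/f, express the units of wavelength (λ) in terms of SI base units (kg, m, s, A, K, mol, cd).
Units of each symbol in λ = v/f:
  v (wave speed): m/s
  f (frequency): 1/s  → in the denominator, contributes s

Multiplying the contributions: [m/s] · [s]
Adding exponents of each base unit: m: 1
SI base units of wavelength: m

Answer: m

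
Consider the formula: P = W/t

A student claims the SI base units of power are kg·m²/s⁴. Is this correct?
Units of each symbol in P = W/t:
  W (work): kg·m²/s²
  t (time): s  → in the denominator, contributes 1/s

Multiplying the contributions: [kg·m²/s²] · [1/s]
Adding exponents of each base unit: kg: 1, m: 2, s: -3
SI base units of power: kg·m²/s³

The claimed units kg·m²/s⁴ (exponents kg: 1, m: 2, s: -4) do not match the derived units kg·m²/s³ (exponents kg: 1, m: 2, s: -3), so the claim is incorrect.

Answer: No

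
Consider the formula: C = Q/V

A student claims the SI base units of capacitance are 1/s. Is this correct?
Units of each symbol in C = Q/V:
  Q (charge, in coulombs): s·A
  V (voltage, in volts): kg·m²/(s³·A)  → in the denominator, contributes s³·A/(kg·m²)

Multiplying the contributions: [s·A] · [s³·A/(kg·m²)]
Adding exponents of each base unit: kg: -1, m: -2, s: 4, A: 2
SI base units of capacitance: s⁴·A²/(kg·m²)

The claimed units 1/s (exponents s: -1) do not match the derived units s⁴·A²/(kg·m²) (exponents kg: -1, m: -2, s: 4, A: 2), so the claim is incorrect.

Answer: No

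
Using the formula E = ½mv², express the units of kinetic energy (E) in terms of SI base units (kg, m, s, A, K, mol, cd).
Units of each symbol in E = ½mv²:
  m (mass): kg
  v (speed): m/s  → to the power 2, contributes m²/s²
  The factor ½ is dimensionless.

Multiplying the contributions: [kg] · [m²/s²]
Adding exponents of each base unit: kg: 1, m: 2, s: -2
SI base units of kinetic energy: kg·m²/s²

Answer: kg·m²/s²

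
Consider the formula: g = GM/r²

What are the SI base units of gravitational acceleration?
Units of each symbol in g = GM/r²:
  G (gravitational constant): m³/(kg·s²)
  M (mass): kg
  r (distance): m  → to the power 2 in the denominator, contributes 1/m²

Multiplying the contributions: [m³/(kg·s²)] · [kg] · [1/m²]
Adding exponents of each base unit: m: 1, s: -2
SI base units of gravitational acceleration: m/s²

Answer: m/s²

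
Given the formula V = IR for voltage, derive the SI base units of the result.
Units of each symbol in V = IR:
  I (current): A
  R (resistance, in ohms): kg·m²/(s³·A²)

Multiplying the contributions: [A] · [kg·m²/(s³·A²)]
Adding exponents of each base unit: kg: 1, m: 2, s: -3, A: -1
SI base units of voltage: kg·m²/(s³·A)

Answer: kg·m²/(s³·A)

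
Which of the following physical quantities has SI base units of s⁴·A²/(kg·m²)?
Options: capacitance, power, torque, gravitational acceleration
Checking the SI base units of each option:
  capacitance (C = Q/V): s⁴·A²/(kg·m²)  ✓ matches
  power (P = W/t): kg·m²/s³  ✗
  torque (τ = Fr): kg·m²/s²  ✗
  gravitational acceleration (g = GM/r²): m/s²  ✗

Only capacitance has units s⁴·A²/(kg·m²).

Answer: capacitance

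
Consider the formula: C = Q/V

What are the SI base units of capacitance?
Units of each symbol in C = Q/V:
  Q (charge, in coulombs): s·A
  V (voltage, in volts): kg·m²/(s³·A)  → in the denominator, contributes s³·A/(kg·m²)

Multiplying the contributions: [s·A] · [s³·A/(kg·m²)]
Adding exponents of each base unit: kg: -1, m: -2, s: 4, A: 2
SI base units of capacitance: s⁴·A²/(kg·m²)

Answer: s⁴·A²/(kg·m²)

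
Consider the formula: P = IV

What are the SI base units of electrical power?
Units of each symbol in P = IV:
  I (current): A
  V (voltage, in volts): kg·m²/(s³·A)

Multiplying the contributions: [A] · [kg·m²/(s³·A)]
Adding exponents of each base unit: kg: 1, m: 2, s: -3
SI base units of electrical power: kg·m²/s³

Answer: kg·m²/s³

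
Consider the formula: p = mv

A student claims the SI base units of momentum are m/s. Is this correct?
Units of each symbol in p = mv:
  m (mass): kg
  v (velocity): m/s

Multiplying the contributions: [kg] · [m/s]
Adding exponents of each base unit: kg: 1, m: 1, s: -1
SI base units of momentum: kg·m/s

The claimed units m/s (exponents m: 1, s: -1) do not match the derived units kg·m/s (exponents kg: 1, m: 1, s: -1), so the claim is incorrect.

Answer: No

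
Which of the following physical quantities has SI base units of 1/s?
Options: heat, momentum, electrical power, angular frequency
Checking the SI base units of each option:
  heat (Q = mcΔT): kg·m²/s²  ✗
  momentum (p = mv): kg·m/s  ✗
  electrical power (P = IV): kg·m²/s³  ✗
  angular frequency (ω = 2πf): 1/s  ✓ matches

Only angular frequency has units 1/s.

Answer: angular frequency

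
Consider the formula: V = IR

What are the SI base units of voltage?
Units of each symbol in V = IR:
  I (current): A
  R (resistance, in ohms): kg·m²/(s³·A²)

Multiplying the contributions: [A] · [kg·m²/(s³·A²)]
Adding exponents of each base unit: kg: 1, m: 2, s: -3, A: -1
SI base units of voltage: kg·m²/(s³·A)

Answer: kg·m²/(s³·A)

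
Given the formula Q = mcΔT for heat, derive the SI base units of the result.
Units of each symbol in Q = mcΔT:
  m (mass): kg
  c (specific heat capacity, in J/(kg·K)): m²/(s²·K)
  ΔT (temperature change): K

Multiplying the contributions: [kg] · [m²/(s²·K)] · [K]
Adding exponents of each base unit: kg: 1, m: 2, s: -2
SI base units of heat: kg·m²/s²

Answer: kg·m²/s²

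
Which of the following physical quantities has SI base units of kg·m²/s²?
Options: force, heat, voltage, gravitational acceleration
Checking the SI base units of each option:
  force (F = ma): kg·m/s²  ✗
  heat (Q = mcΔT): kg·m²/s²  ✓ matches
  voltage (V = IR): kg·m²/(s³·A)  ✗
  gravitational acceleration (g = GM/r²): m/s²  ✗

Only heat has units kg·m²/s².

Answer: heat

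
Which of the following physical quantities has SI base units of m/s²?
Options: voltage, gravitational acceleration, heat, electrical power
Checking the SI base units of each option:
  voltage (V = IR): kg·m²/(s³·A)  ✗
  gravitational acceleration (g = GM/r²): m/s²  ✓ matches
  heat (Q = mcΔT): kg·m²/s²  ✗
  electrical power (P = IV): kg·m²/s³  ✗

Only gravitational acceleration has units m/s².

Answer: gravitational acceleration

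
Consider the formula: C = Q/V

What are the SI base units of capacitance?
Units of each symbol in C = Q/V:
  Q (charge, in coulombs): s·A
  V (voltage, in volts): kg·m²/(s³·A)  → in the denominator, contributes s³·A/(kg·m²)

Multiplying the contributions: [s·A] · [s³·A/(kg·m²)]
Adding exponents of each base unit: kg: -1, m: -2, s: 4, A: 2
SI base units of capacitance: s⁴·A²/(kg·m²)

Answer: s⁴·A²/(kg·m²)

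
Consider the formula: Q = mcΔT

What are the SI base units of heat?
Units of each symbol in Q = mcΔT:
  m (mass): kg
  c (specific heat capacity, in J/(kg·K)): m²/(s²·K)
  ΔT (temperature change): K

Multiplying the contributions: [kg] · [m²/(s²·K)] · [K]
Adding exponents of each base unit: kg: 1, m: 2, s: -2
SI base units of heat: kg·m²/s²

Answer: kg·m²/s²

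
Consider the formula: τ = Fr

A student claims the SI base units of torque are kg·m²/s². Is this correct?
Units of each symbol in τ = Fr:
  F (force): kg·m/s²
  r (lever arm): m

Multiplying the contributions: [kg·m/s²] · [m]
Adding exponents of each base unit: kg: 1, m: 2, s: -2
SI base units of torque: kg·m²/s²

The claimed units kg·m²/s² match the derived units, so the claim is correct.

Answer: Yes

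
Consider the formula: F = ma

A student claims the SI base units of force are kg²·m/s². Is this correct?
Units of each symbol in F = ma:
  m (mass): kg
  a (acceleration): m/s²

Multiplying the contributions: [kg] · [m/s²]
Adding exponents of each base unit: kg: 1, m: 1, s: -2
SI base units of force: kg·m/s²

The claimed units kg²·m/s² (exponents kg: 2, m: 1, s: -2) do not match the derived units kg·m/s² (exponents kg: 1, m: 1, s: -2), so the claim is incorrect.

Answer: No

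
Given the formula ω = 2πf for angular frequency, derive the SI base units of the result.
Units of each symbol in ω = 2πf:
  f (frequency): 1/s
  The factor 2π is dimensionless.

Multiplying the contributions: [1/s]
Adding exponents of each base unit: s: -1
SI base units of angular frequency: 1/s

Answer: 1/s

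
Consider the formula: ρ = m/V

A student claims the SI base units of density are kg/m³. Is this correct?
Units of each symbol in ρ = m/V:
  m (mass): kg
  V (volume): m³  → in the denominator, contributes 1/m³

Multiplying the contributions: [kg] · [1/m³]
Adding exponents of each base unit: kg: 1, m: -3
SI base units of density: kg/m³

The claimed units kg/m³ match the derived units, so the claim is correct.

Answer: Yes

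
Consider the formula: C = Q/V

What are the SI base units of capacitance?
Units of each symbol in C = Q/V:
  Q (charge, in coulombs): s·A
  V (voltage, in volts): kg·m²/(s³·A)  → in the denominator, contributes s³·A/(kg·m²)

Multiplying the contributions: [s·A] · [s³·A/(kg·m²)]
Adding exponents of each base unit: kg: -1, m: -2, s: 4, A: 2
SI base units of capacitance: s⁴·A²/(kg·m²)

Answer: s⁴·A²/(kg·m²)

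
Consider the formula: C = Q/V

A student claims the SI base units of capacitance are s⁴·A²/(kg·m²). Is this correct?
Units of each symbol in C = Q/V:
  Q (charge, in coulombs): s·A
  V (voltage, in volts): kg·m²/(s³·A)  → in the denominator, contributes s³·A/(kg·m²)

Multiplying the contributions: [s·A] · [s³·A/(kg·m²)]
Adding exponents of each base unit: kg: -1, m: -2, s: 4, A: 2
SI base units of capacitance: s⁴·A²/(kg·m²)

The claimed units s⁴·A²/(kg·m²) match the derived units, so the claim is correct.

Answer: Yes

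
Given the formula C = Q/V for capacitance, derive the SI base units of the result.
Units of each symbol in C = Q/V:
  Q (charge, in coulombs): s·A
  V (voltage, in volts): kg·m²/(s³·A)  → in the denominator, contributes s³·A/(kg·m²)

Multiplying the contributions: [s·A] · [s³·A/(kg·m²)]
Adding exponents of each base unit: kg: -1, m: -2, s: 4, A: 2
SI base units of capacitance: s⁴·A²/(kg·m²)

Answer: s⁴·A²/(kg·m²)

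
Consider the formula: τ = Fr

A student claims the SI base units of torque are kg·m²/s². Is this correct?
Units of each symbol in τ = Fr:
  F (force): kg·m/s²
  r (lever arm): m

Multiplying the contributions: [kg·m/s²] · [m]
Adding exponents of each base unit: kg: 1, m: 2, s: -2
SI base units of torque: kg·m²/s²

The claimed units kg·m²/s² match the derived units, so the claim is correct.

Answer: Yes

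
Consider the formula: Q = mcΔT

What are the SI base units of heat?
Units of each symbol in Q = mcΔT:
  m (mass): kg
  c (specific heat capacity, in J/(kg·K)): m²/(s²·K)
  ΔT (temperature change): K

Multiplying the contributions: [kg] · [m²/(s²·K)] · [K]
Adding exponents of each base unit: kg: 1, m: 2, s: -2
SI base units of heat: kg·m²/s²

Answer: kg·m²/s²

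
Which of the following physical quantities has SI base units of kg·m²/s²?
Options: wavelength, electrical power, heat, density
Checking the SI base units of each option:
  wavelength (λ = v/f): m  ✗
  electrical power (P = IV): kg·m²/s³  ✗
  heat (Q = mcΔT): kg·m²/s²  ✓ matches
  density (ρ = m/V): kg/m³  ✗

Only heat has units kg·m²/s².

Answer: heat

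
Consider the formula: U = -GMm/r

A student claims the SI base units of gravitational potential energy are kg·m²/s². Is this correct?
Units of each symbol in U = -GMm/r:
  G (gravitational constant): m³/(kg·s²)
  M (mass): kg
  m (mass): kg
  r (distance): m  → in the denominator, contributes 1/m
  The minus sign does not affect the units.

Multiplying the contributions: [m³/(kg·s²)] · [kg] · [kg] · [1/m]
Adding exponents of each base unit: kg: 1, m: 2, s: -2
SI base units of gravitational potential energy: kg·m²/s²

The claimed units kg·m²/s² match the derived units, so the claim is correct.

Answer: Yes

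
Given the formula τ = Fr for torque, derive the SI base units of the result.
Units of each symbol in τ = Fr:
  F (force): kg·m/s²
  r (lever arm): m

Multiplying the contributions: [kg·m/s²] · [m]
Adding exponents of each base unit: kg: 1, m: 2, s: -2
SI base units of torque: kg·m²/s²

Answer: kg·m²/s²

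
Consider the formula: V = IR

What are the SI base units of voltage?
Units of each symbol in V = IR:
  I (current): A
  R (resistance, in ohms): kg·m²/(s³·A²)

Multiplying the contributions: [A] · [kg·m²/(s³·A²)]
Adding exponents of each base unit: kg: 1, m: 2, s: -3, A: -1
SI base units of voltage: kg·m²/(s³·A)

Answer: kg·m²/(s³·A)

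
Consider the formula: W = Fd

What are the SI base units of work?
Units of each symbol in W = Fd:
  F (force): kg·m/s²
  d (displacement): m

Multiplying the contributions: [kg·m/s²] · [m]
Adding exponents of each base unit: kg: 1, m: 2, s: -2
SI base units of work: kg·m²/s²

Answer: kg·m²/s²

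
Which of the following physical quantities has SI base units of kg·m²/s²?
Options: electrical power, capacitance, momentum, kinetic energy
Checking the SI base units of each option:
  electrical power (P = IV): kg·m²/s³  ✗
  capacitance (C = Q/V): s⁴·A²/(kg·m²)  ✗
  momentum (p = mv): kg·m/s  ✗
  kinetic energy (E = ½mv²): kg·m²/s²  ✓ matches

Only kinetic energy has units kg·m²/s².

Answer: kinetic energy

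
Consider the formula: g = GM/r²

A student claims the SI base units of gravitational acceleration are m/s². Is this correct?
Units of each symbol in g = GM/r²:
  G (gravitational constant): m³/(kg·s²)
  M (mass): kg
  r (distance): m  → to the power 2 in the denominator, contributes 1/m²

Multiplying the contributions: [m³/(kg·s²)] · [kg] · [1/m²]
Adding exponents of each base unit: m: 1, s: -2
SI base units of gravitational acceleration: m/s²

The claimed units m/s² match the derived units, so the claim is correct.

Answer: Yes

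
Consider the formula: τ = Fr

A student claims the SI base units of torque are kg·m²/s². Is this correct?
Units of each symbol in τ = Fr:
  F (force): kg·m/s²
  r (lever arm): m

Multiplying the contributions: [kg·m/s²] · [m]
Adding exponents of each base unit: kg: 1, m: 2, s: -2
SI base units of torque: kg·m²/s²

The claimed units kg·m²/s² match the derived units, so the claim is correct.

Answer: Yes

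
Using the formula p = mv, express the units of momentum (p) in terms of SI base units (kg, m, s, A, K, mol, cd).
Units of each symbol in p = mv:
  m (mass): kg
  v (velocity): m/s

Multiplying the contributions: [kg] · [m/s]
Adding exponents of each base unit: kg: 1, m: 1, s: -1
SI base units of momentum: kg·m/s

Answer: kg·m/s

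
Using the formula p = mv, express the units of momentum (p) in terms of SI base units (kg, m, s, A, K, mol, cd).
Units of each symbol in p = mv:
  m (mass): kg
  v (velocity): m/s

Multiplying the contributions: [kg] · [m/s]
Adding exponents of each base unit: kg: 1, m: 1, s: -1
SI base units of momentum: kg·m/s

Answer: kg·m/s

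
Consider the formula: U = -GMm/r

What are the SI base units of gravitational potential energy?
Units of each symbol in U = -GMm/r:
  G (gravitational constant): m³/(kg·s²)
  M (mass): kg
  m (mass): kg
  r (distance): m  → in the denominator, contributes 1/m
  The minus sign does not affect the units.

Multiplying the contributions: [m³/(kg·s²)] · [kg] · [kg] · [1/m]
Adding exponents of each base unit: kg: 1, m: 2, s: -2
SI base units of gravitational potential energy: kg·m²/s²

Answer: kg·m²/s²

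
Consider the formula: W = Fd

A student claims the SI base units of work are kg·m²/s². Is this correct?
Units of each symbol in W = Fd:
  F (force): kg·m/s²
  d (displacement): m

Multiplying the contributions: [kg·m/s²] · [m]
Adding exponents of each base unit: kg: 1, m: 2, s: -2
SI base units of work: kg·m²/s²

The claimed units kg·m²/s² match the derived units, so the claim is correct.

Answer: Yes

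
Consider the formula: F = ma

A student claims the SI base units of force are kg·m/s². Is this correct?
Units of each symbol in F = ma:
  m (mass): kg
  a (acceleration): m/s²

Multiplying the contributions: [kg] · [m/s²]
Adding exponents of each base unit: kg: 1, m: 1, s: -2
SI base units of force: kg·m/s²

The claimed units kg·m/s² match the derived units, so the claim is correct.

Answer: Yes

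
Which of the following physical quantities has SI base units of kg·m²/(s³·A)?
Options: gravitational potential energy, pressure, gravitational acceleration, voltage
Checking the SI base units of each option:
  gravitational potential energy (U = -GMm/r): kg·m²/s²  ✗
  pressure (P = F/A): kg/(m·s²)  ✗
  gravitational acceleration (g = GM/r²): m/s²  ✗
  voltage (V = IR): kg·m²/(s³·A)  ✓ matches

Only voltage has units kg·m²/(s³·A).

Answer: voltage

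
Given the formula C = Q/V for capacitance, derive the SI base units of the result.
Units of each symbol in C = Q/V:
  Q (charge, in coulombs): s·A
  V (voltage, in volts): kg·m²/(s³·A)  → in the denominator, contributes s³·A/(kg·m²)

Multiplying the contributions: [s·A] · [s³·A/(kg·m²)]
Adding exponents of each base unit: kg: -1, m: -2, s: 4, A: 2
SI base units of capacitance: s⁴·A²/(kg·m²)

Answer: s⁴·A²/(kg·m²)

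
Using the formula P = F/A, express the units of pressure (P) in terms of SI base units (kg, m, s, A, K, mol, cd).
Units of each symbol in P = F/A:
  F (force): kg·m/s²
  A (area): m²  → in the denominator, contributes 1/m²

Multiplying the contributions: [kg·m/s²] · [1/m²]
Adding exponents of each base unit: kg: 1, m: -1, s: -2
SI base units of pressure: kg/(m·s²)

Answer: kg/(m·s²)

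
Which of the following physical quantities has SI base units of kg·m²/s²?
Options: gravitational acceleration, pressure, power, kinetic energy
Checking the SI base units of each option:
  gravitational acceleration (g = GM/r²): m/s²  ✗
  pressure (P = F/A): kg/(m·s²)  ✗
  power (P = W/t): kg·m²/s³  ✗
  kinetic energy (E = ½mv²): kg·m²/s²  ✓ matches

Only kinetic energy has units kg·m²/s².

Answer: kinetic energy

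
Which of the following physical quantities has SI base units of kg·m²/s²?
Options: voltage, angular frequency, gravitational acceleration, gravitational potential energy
Checking the SI base units of each option:
  voltage (V = IR): kg·m²/(s³·A)  ✗
  angular frequency (ω = 2πf): 1/s  ✗
  gravitational acceleration (g = GM/r²): m/s²  ✗
  gravitational potential energy (U = -GMm/r): kg·m²/s²  ✓ matches

Only gravitational potential energy has units kg·m²/s².

Answer: gravitational potential energy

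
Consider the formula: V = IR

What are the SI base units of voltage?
Units of each symbol in V = IR:
  I (current): A
  R (resistance, in ohms): kg·m²/(s³·A²)

Multiplying the contributions: [A] · [kg·m²/(s³·A²)]
Adding exponents of each base unit: kg: 1, m: 2, s: -3, A: -1
SI base units of voltage: kg·m²/(s³·A)

Answer: kg·m²/(s³·A)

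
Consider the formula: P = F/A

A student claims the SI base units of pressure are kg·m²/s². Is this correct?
Units of each symbol in P = F/A:
  F (force): kg·m/s²
  A (area): m²  → in the denominator, contributes 1/m²

Multiplying the contributions: [kg·m/s²] · [1/m²]
Adding exponents of each base unit: kg: 1, m: -1, s: -2
SI base units of pressure: kg/(m·s²)

The claimed units kg·m²/s² (exponents kg: 1, m: 2, s: -2) do not match the derived units kg/(m·s²) (exponents kg: 1, m: -1, s: -2), so the claim is incorrect.

Answer: No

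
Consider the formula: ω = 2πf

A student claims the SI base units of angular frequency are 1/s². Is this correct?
Units of each symbol in ω = 2πf:
  f (frequency): 1/s
  The factor 2π is dimensionless.

Multiplying the contributions: [1/s]
Adding exponents of each base unit: s: -1
SI base units of angular frequency: 1/s

The claimed units 1/s² (exponents s: -2) do not match the derived units 1/s (exponents s: -1), so the claim is incorrect.

Answer: No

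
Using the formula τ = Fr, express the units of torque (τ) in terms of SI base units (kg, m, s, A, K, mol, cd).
Units of each symbol in τ = Fr:
  F (force): kg·m/s²
  r (lever arm): m

Multiplying the contributions: [kg·m/s²] · [m]
Adding exponents of each base unit: kg: 1, m: 2, s: -2
SI base units of torque: kg·m²/s²

Answer: kg·m²/s²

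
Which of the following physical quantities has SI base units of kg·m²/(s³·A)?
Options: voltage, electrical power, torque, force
Checking the SI base units of each option:
  voltage (V = IR): kg·m²/(s³·A)  ✓ matches
  electrical power (P = IV): kg·m²/s³  ✗
  torque (τ = Fr): kg·m²/s²  ✗
  force (F = ma): kg·m/s²  ✗

Only voltage has units kg·m²/(s³·A).

Answer: voltage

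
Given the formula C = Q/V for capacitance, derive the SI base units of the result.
Units of each symbol in C = Q/V:
  Q (charge, in coulombs): s·A
  V (voltage, in volts): kg·m²/(s³·A)  → in the denominator, contributes s³·A/(kg·m²)

Multiplying the contributions: [s·A] · [s³·A/(kg·m²)]
Adding exponents of each base unit: kg: -1, m: -2, s: 4, A: 2
SI base units of capacitance: s⁴·A²/(kg·m²)

Answer: s⁴·A²/(kg·m²)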